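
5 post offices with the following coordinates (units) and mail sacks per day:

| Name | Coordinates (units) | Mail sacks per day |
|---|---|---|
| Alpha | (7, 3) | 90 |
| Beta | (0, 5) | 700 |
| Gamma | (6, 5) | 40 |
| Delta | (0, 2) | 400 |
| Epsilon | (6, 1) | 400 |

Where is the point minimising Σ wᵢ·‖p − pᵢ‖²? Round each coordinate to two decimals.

(2.01, 3.17)

The minimiser of Σwᵢ‖p−pᵢ‖² is the weighted centroid p* = (Σwᵢpᵢ)/(Σwᵢ).
Σwᵢ = 1630.
Σwᵢxᵢ = 90·7 + 700·0 + 40·6 + 400·0 + 400·6 = 3270.
Σwᵢyᵢ = 90·3 + 700·5 + 40·5 + 400·2 + 400·1 = 5170.
x* = 3270/1630 = 2.01, y* = 5170/1630 = 3.17.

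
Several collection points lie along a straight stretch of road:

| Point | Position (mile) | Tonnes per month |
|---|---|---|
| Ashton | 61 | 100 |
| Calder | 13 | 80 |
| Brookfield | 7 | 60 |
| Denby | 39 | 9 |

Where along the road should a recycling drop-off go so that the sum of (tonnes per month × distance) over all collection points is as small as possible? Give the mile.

x = 13

For a sum of weighted absolute distances on a line, the optimum is the weighted median (not the mean). Total weight W = 249; half-weight = 124.5.
Sort by position and accumulate weight:
  mile 7 (Brookfield, w=60) → cum 60
  mile 13 (Calder, w=80) → cum 140  ≥ 124.5 → median here
  mile 39 (Denby, w=9) → cum 149
  mile 61 (Ashton, w=100) → cum 249
Optimal location: mile 13.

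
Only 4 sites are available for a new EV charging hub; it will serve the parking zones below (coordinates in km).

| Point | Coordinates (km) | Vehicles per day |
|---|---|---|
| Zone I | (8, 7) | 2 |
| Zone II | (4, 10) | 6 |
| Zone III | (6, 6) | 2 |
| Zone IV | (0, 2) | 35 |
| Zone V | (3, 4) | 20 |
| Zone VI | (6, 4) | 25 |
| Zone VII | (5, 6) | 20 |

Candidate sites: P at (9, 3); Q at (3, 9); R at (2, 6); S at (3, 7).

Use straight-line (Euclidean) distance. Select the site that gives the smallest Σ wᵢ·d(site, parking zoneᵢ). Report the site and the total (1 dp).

Total weighted distance at each candidate:
  P (9, 3): total = 686.0
  Q (3, 9): total = 612.2
  R (2, 6): total = 420.0
  S (3, 7): total = 450.2
Minimum is at R with total 420.0 km.

R, total 420.0 km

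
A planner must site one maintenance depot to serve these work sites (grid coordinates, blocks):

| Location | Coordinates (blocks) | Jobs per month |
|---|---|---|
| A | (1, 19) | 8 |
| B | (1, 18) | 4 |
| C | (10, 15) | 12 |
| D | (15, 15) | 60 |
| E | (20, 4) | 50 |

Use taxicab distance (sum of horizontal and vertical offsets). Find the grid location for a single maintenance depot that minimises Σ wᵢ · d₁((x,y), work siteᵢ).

(15, 15)

Manhattan distance separates: Σwᵢ(|x−xᵢ|+|y−yᵢ|) = Σwᵢ|x−xᵢ| + Σwᵢ|y−yᵢ|, so x and y are optimised independently as 1-D weighted medians.
Total weight W = 134; half = 67.
x-coordinate, sorted with cumulative weight:
  x=1 (A, w=8) cum 8
  x=1 (B, w=4) cum 12
  x=10 (C, w=12) cum 24
  x=15 (D, w=60) cum 84  ← median
  x=20 (E, w=50) cum 134
⇒ x* = 15
y-coordinate, sorted with cumulative weight:
  y=4 (E, w=50) cum 50
  y=15 (C, w=12) cum 62
  y=15 (D, w=60) cum 122  ← median
  y=18 (B, w=4) cum 126
  y=19 (A, w=8) cum 134
⇒ y* = 15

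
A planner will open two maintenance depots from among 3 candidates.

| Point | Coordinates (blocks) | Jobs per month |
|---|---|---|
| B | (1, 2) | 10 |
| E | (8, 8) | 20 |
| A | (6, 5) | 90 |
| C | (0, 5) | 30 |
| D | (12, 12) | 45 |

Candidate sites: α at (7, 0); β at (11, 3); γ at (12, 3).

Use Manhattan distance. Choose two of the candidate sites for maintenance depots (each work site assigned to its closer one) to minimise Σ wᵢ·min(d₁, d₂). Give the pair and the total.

{α, γ}, total 1565

Evaluate every pair (each demand assigned to the nearer of the two):
  {α, γ}: total = 1565
  {α, β}: total = 1590
  {β, γ}: total = 1695
Best pair: {α, γ} with total 1565.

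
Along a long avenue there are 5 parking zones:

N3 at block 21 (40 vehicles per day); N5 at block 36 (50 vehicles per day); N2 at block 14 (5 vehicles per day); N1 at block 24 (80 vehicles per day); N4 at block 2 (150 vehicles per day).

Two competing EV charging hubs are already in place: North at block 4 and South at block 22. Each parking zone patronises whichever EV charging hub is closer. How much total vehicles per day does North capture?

The indifferent point is the midpoint (4+22)/2 = 13; parking zones left of it (closer to North at 4) go to North, those right go to South.
  N4 at 2 (w=150) → North
  N2 at 14 (w=5) → South
  N3 at 21 (w=40) → South
  N1 at 24 (w=80) → South
  N5 at 36 (w=50) → South
North captures 150; South captures 175.

150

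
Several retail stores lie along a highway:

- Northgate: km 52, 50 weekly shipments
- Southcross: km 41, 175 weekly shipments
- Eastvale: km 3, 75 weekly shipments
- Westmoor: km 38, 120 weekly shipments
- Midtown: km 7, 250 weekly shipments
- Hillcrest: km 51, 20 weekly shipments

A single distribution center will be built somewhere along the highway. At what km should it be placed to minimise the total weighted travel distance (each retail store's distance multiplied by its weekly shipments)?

For a sum of weighted absolute distances on a line, the optimum is the weighted median (not the mean). Total weight W = 690; half-weight = 345.
Sort by position and accumulate weight:
  km 3 (Eastvale, w=75) → cum 75
  km 7 (Midtown, w=250) → cum 325
  km 38 (Westmoor, w=120) → cum 445  ≥ 345 → median here
  km 41 (Southcross, w=175) → cum 620
  km 51 (Hillcrest, w=20) → cum 640
  km 52 (Northgate, w=50) → cum 690
Optimal location: km 38.

x = 38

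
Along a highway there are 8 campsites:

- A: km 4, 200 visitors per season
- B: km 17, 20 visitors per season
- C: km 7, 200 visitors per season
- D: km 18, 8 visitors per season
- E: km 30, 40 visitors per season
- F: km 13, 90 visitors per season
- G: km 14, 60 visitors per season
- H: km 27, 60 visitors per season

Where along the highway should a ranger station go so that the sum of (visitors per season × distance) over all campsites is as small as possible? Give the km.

For a sum of weighted absolute distances on a line, the optimum is the weighted median (not the mean). Total weight W = 678; half-weight = 339.
Sort by position and accumulate weight:
  km 4 (A, w=200) → cum 200
  km 7 (C, w=200) → cum 400  ≥ 339 → median here
  km 13 (F, w=90) → cum 490
  km 14 (G, w=60) → cum 550
  km 17 (B, w=20) → cum 570
  km 18 (D, w=8) → cum 578
  km 27 (H, w=60) → cum 638
  km 30 (E, w=40) → cum 678
Optimal location: km 7.

x = 7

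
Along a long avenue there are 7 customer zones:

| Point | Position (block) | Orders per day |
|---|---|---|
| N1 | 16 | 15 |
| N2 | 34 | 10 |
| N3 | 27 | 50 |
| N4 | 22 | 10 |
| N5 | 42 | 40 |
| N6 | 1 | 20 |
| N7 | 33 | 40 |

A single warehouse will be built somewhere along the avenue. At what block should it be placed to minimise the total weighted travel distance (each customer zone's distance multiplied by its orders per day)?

x = 27

For a sum of weighted absolute distances on a line, the optimum is the weighted median (not the mean). Total weight W = 185; half-weight = 92.5.
Sort by position and accumulate weight:
  block 1 (N6, w=20) → cum 20
  block 16 (N1, w=15) → cum 35
  block 22 (N4, w=10) → cum 45
  block 27 (N3, w=50) → cum 95  ≥ 92.5 → median here
  block 33 (N7, w=40) → cum 135
  block 34 (N2, w=10) → cum 145
  block 42 (N5, w=40) → cum 185
Optimal location: block 27.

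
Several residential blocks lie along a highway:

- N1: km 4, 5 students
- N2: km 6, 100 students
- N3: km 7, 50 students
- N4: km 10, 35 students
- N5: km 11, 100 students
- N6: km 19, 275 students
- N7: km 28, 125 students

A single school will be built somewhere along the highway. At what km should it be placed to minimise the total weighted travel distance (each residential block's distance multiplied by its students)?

For a sum of weighted absolute distances on a line, the optimum is the weighted median (not the mean). Total weight W = 690; half-weight = 345.
Sort by position and accumulate weight:
  km 4 (N1, w=5) → cum 5
  km 6 (N2, w=100) → cum 105
  km 7 (N3, w=50) → cum 155
  km 10 (N4, w=35) → cum 190
  km 11 (N5, w=100) → cum 290
  km 19 (N6, w=275) → cum 565  ≥ 345 → median here
  km 28 (N7, w=125) → cum 690
Optimal location: km 19.

x = 19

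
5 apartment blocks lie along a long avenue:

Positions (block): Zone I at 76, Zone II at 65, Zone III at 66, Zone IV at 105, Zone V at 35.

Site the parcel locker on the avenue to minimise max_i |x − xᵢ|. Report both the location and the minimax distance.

location 70, max distance 35

The 1-center on a line is the midpoint of the two extreme points: leftmost at 35, rightmost at 105.
Optimal location = (35 + 105)/2 = 70; maximum distance = (105 − 35)/2 = 35.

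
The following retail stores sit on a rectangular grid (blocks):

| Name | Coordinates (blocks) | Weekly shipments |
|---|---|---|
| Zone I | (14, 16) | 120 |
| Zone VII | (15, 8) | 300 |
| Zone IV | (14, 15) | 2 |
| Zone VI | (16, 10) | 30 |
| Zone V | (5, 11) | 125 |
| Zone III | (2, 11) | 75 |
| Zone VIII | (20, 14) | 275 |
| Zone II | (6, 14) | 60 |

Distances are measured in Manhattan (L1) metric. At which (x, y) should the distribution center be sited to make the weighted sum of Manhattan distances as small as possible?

Manhattan distance separates: Σwᵢ(|x−xᵢ|+|y−yᵢ|) = Σwᵢ|x−xᵢ| + Σwᵢ|y−yᵢ|, so x and y are optimised independently as 1-D weighted medians.
Total weight W = 987; half = 493.5.
x-coordinate, sorted with cumulative weight:
  x=2 (Zone III, w=75) cum 75
  x=5 (Zone V, w=125) cum 200
  x=6 (Zone II, w=60) cum 260
  x=14 (Zone I, w=120) cum 380
  x=14 (Zone IV, w=2) cum 382
  x=15 (Zone VII, w=300) cum 682  ← median
  x=16 (Zone VI, w=30) cum 712
  x=20 (Zone VIII, w=275) cum 987
⇒ x* = 15
y-coordinate, sorted with cumulative weight:
  y=8 (Zone VII, w=300) cum 300
  y=10 (Zone VI, w=30) cum 330
  y=11 (Zone V, w=125) cum 455
  y=11 (Zone III, w=75) cum 530  ← median
  y=14 (Zone VIII, w=275) cum 805
  y=14 (Zone II, w=60) cum 865
  y=15 (Zone IV, w=2) cum 867
  y=16 (Zone I, w=120) cum 987
⇒ y* = 11

(15, 11)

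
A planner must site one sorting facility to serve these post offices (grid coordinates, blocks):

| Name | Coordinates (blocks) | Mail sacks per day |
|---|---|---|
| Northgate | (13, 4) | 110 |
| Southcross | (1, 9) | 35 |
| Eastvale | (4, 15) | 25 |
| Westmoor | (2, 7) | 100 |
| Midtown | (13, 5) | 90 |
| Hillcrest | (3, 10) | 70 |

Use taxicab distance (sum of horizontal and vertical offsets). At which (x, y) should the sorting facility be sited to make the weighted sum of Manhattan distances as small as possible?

Manhattan distance separates: Σwᵢ(|x−xᵢ|+|y−yᵢ|) = Σwᵢ|x−xᵢ| + Σwᵢ|y−yᵢ|, so x and y are optimised independently as 1-D weighted medians.
Total weight W = 430; half = 215.
x-coordinate, sorted with cumulative weight:
  x=1 (Southcross, w=35) cum 35
  x=2 (Westmoor, w=100) cum 135
  x=3 (Hillcrest, w=70) cum 205
  x=4 (Eastvale, w=25) cum 230  ← median
  x=13 (Northgate, w=110) cum 340
  x=13 (Midtown, w=90) cum 430
⇒ x* = 4
y-coordinate, sorted with cumulative weight:
  y=4 (Northgate, w=110) cum 110
  y=5 (Midtown, w=90) cum 200
  y=7 (Westmoor, w=100) cum 300  ← median
  y=9 (Southcross, w=35) cum 335
  y=10 (Hillcrest, w=70) cum 405
  y=15 (Eastvale, w=25) cum 430
⇒ y* = 7

(4, 7)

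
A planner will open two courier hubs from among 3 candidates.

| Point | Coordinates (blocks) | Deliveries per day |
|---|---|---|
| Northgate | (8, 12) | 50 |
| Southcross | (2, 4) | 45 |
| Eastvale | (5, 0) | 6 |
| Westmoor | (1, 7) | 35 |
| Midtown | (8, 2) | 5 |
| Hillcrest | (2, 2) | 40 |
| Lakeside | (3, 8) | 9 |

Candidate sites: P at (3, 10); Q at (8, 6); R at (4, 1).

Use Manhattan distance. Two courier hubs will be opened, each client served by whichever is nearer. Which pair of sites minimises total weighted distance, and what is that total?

Evaluate every pair (each demand assigned to the nearer of the two):
  {P, R}: total = 925
  {Q, R}: total = 1020
  {P, Q}: total = 1242
Best pair: {P, R} with total 925.

{P, R}, total 925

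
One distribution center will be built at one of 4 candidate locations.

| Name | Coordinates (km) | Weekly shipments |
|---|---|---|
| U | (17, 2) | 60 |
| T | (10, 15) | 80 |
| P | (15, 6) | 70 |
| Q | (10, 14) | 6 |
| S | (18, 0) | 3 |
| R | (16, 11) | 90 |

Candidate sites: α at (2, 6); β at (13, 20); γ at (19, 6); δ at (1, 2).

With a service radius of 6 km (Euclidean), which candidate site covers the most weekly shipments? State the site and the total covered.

γ, covering 220

Coverage radius r = 6 km; a point is covered iff (Δx)²+(Δy)² ≤ 6² = 36.
  α (2, 6): covers {none} → 0
  β (13, 20): covers {T} → 80
  γ (19, 6): covers {U, P, R} → 220
  δ (1, 2): covers {none} → 0
Maximum coverage at γ: 220 weekly shipments.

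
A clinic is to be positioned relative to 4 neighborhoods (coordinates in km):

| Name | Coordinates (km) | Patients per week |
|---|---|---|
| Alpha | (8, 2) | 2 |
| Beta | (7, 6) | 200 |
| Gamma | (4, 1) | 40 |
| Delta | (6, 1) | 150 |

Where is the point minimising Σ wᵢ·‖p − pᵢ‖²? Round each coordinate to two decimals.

(6.32, 3.56)

The minimiser of Σwᵢ‖p−pᵢ‖² is the weighted centroid p* = (Σwᵢpᵢ)/(Σwᵢ).
Σwᵢ = 392.
Σwᵢxᵢ = 2·8 + 200·7 + 40·4 + 150·6 = 2476.
Σwᵢyᵢ = 2·2 + 200·6 + 40·1 + 150·1 = 1394.
x* = 2476/392 = 6.32, y* = 1394/392 = 3.56.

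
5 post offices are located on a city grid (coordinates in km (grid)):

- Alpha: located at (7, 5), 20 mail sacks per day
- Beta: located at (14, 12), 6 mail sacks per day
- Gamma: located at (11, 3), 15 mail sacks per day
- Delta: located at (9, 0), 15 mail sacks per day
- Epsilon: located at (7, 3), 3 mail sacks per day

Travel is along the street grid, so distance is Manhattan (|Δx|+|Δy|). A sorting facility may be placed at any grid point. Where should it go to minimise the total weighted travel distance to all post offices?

Manhattan distance separates: Σwᵢ(|x−xᵢ|+|y−yᵢ|) = Σwᵢ|x−xᵢ| + Σwᵢ|y−yᵢ|, so x and y are optimised independently as 1-D weighted medians.
Total weight W = 59; half = 29.5.
x-coordinate, sorted with cumulative weight:
  x=7 (Alpha, w=20) cum 20
  x=7 (Epsilon, w=3) cum 23
  x=9 (Delta, w=15) cum 38  ← median
  x=11 (Gamma, w=15) cum 53
  x=14 (Beta, w=6) cum 59
⇒ x* = 9
y-coordinate, sorted with cumulative weight:
  y=0 (Delta, w=15) cum 15
  y=3 (Gamma, w=15) cum 30  ← median
  y=3 (Epsilon, w=3) cum 33
  y=5 (Alpha, w=20) cum 53
  y=12 (Beta, w=6) cum 59
⇒ y* = 3

(9, 3)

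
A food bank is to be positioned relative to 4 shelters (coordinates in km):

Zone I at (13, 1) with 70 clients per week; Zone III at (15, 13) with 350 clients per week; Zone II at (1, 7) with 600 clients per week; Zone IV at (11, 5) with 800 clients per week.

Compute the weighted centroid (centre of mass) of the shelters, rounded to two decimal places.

The minimiser of Σwᵢ‖p−pᵢ‖² is the weighted centroid p* = (Σwᵢpᵢ)/(Σwᵢ).
Σwᵢ = 1820.
Σwᵢxᵢ = 70·13 + 350·15 + 600·1 + 800·11 = 15560.
Σwᵢyᵢ = 70·1 + 350·13 + 600·7 + 800·5 = 12820.
x* = 15560/1820 = 8.55, y* = 12820/1820 = 7.04.

(8.55, 7.04)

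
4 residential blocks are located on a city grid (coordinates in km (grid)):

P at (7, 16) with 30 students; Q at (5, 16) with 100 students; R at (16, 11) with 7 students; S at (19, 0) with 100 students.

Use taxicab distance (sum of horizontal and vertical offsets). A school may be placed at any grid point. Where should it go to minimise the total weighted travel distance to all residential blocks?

Manhattan distance separates: Σwᵢ(|x−xᵢ|+|y−yᵢ|) = Σwᵢ|x−xᵢ| + Σwᵢ|y−yᵢ|, so x and y are optimised independently as 1-D weighted medians.
Total weight W = 237; half = 118.5.
x-coordinate, sorted with cumulative weight:
  x=5 (Q, w=100) cum 100
  x=7 (P, w=30) cum 130  ← median
  x=16 (R, w=7) cum 137
  x=19 (S, w=100) cum 237
⇒ x* = 7
y-coordinate, sorted with cumulative weight:
  y=0 (S, w=100) cum 100
  y=11 (R, w=7) cum 107
  y=16 (P, w=30) cum 137  ← median
  y=16 (Q, w=100) cum 237
⇒ y* = 16

(7, 16)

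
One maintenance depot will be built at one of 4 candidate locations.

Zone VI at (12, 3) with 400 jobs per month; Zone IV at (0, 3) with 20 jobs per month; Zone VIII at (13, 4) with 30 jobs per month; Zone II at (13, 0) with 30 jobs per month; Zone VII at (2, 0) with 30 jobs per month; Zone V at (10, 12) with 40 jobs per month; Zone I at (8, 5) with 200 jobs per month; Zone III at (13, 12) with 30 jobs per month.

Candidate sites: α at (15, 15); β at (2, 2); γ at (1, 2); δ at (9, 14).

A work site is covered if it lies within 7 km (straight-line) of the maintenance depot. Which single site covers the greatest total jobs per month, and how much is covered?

β, covering 250

Coverage radius r = 7 km; a point is covered iff (Δx)²+(Δy)² ≤ 7² = 49.
  α (15, 15): covers {Zone V, Zone III} → 70
  β (2, 2): covers {Zone IV, Zone VII, Zone I} → 250
  γ (1, 2): covers {Zone IV, Zone VII} → 50
  δ (9, 14): covers {Zone V, Zone III} → 70
Maximum coverage at β: 250 jobs per month.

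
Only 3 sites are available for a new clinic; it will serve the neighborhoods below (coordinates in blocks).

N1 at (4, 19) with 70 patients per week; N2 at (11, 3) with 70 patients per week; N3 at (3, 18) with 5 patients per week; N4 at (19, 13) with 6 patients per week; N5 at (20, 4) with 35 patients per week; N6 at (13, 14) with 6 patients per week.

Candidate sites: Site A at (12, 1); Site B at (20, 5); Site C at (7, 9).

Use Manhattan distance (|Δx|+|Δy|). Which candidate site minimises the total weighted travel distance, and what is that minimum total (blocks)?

Site C, total 2467 blocks

Total weighted distance at each candidate:
  Site A (12, 1): total = 2743
  Site B (20, 5): total = 3205
  Site C (7, 9): total = 2467
Minimum is at Site C with total 2467 blocks.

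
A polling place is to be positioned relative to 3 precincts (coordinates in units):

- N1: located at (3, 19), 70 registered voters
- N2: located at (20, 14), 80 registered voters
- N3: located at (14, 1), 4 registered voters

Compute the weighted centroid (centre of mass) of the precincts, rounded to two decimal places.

(12.12, 15.94)

The minimiser of Σwᵢ‖p−pᵢ‖² is the weighted centroid p* = (Σwᵢpᵢ)/(Σwᵢ).
Σwᵢ = 154.
Σwᵢxᵢ = 70·3 + 80·20 + 4·14 = 1866.
Σwᵢyᵢ = 70·19 + 80·14 + 4·1 = 2454.
x* = 1866/154 = 12.12, y* = 2454/154 = 15.94.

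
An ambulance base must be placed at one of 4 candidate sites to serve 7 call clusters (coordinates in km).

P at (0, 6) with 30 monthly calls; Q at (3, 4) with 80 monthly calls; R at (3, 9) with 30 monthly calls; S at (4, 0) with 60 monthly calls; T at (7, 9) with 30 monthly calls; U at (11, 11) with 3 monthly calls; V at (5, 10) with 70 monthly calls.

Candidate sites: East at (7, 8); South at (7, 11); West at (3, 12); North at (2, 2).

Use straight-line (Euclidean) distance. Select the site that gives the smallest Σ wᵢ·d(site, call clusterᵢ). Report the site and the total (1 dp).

Total weighted distance at each candidate:
  East (7, 8): total = 1550.3
  South (7, 11): total = 1949.8
  West (3, 12): total = 2025.9
  North (2, 2): total = 1589.2
Minimum is at East with total 1550.3 km.

East, total 1550.3 km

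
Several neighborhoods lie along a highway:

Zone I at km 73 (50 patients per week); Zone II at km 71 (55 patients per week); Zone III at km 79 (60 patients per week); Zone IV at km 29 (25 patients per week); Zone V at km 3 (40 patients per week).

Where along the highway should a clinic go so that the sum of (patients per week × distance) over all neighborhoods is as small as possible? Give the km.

x = 71

For a sum of weighted absolute distances on a line, the optimum is the weighted median (not the mean). Total weight W = 230; half-weight = 115.
Sort by position and accumulate weight:
  km 3 (Zone V, w=40) → cum 40
  km 29 (Zone IV, w=25) → cum 65
  km 71 (Zone II, w=55) → cum 120  ≥ 115 → median here
  km 73 (Zone I, w=50) → cum 170
  km 79 (Zone III, w=60) → cum 230
Optimal location: km 71.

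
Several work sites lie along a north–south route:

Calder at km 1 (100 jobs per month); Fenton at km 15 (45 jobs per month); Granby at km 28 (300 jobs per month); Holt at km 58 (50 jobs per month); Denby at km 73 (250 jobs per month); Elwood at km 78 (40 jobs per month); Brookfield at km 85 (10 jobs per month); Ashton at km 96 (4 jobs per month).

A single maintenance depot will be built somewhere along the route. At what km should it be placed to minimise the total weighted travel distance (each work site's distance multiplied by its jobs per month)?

For a sum of weighted absolute distances on a line, the optimum is the weighted median (not the mean). Total weight W = 799; half-weight = 399.5.
Sort by position and accumulate weight:
  km 1 (Calder, w=100) → cum 100
  km 15 (Fenton, w=45) → cum 145
  km 28 (Granby, w=300) → cum 445  ≥ 399.5 → median here
  km 58 (Holt, w=50) → cum 495
  km 73 (Denby, w=250) → cum 745
  km 78 (Elwood, w=40) → cum 785
  km 85 (Brookfield, w=10) → cum 795
  km 96 (Ashton, w=4) → cum 799
Optimal location: km 28.

x = 28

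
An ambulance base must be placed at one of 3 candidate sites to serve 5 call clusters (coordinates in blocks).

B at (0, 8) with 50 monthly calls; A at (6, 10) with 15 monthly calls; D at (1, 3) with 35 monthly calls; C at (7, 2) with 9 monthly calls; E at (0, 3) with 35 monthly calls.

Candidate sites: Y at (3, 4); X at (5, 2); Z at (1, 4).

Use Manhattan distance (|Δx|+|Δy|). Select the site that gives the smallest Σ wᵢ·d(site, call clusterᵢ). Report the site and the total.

Total weighted distance at each candidate:
  Y (3, 4): total = 784
  X (5, 2): total = 1088
  Z (1, 4): total = 592
Minimum is at Z with total 592 blocks.

Z, total 592 blocks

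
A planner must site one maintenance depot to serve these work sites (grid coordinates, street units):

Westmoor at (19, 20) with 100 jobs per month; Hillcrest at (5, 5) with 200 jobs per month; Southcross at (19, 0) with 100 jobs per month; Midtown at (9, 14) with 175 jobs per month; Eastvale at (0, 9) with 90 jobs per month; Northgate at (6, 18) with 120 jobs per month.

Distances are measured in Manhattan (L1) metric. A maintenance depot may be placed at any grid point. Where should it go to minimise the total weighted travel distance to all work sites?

Manhattan distance separates: Σwᵢ(|x−xᵢ|+|y−yᵢ|) = Σwᵢ|x−xᵢ| + Σwᵢ|y−yᵢ|, so x and y are optimised independently as 1-D weighted medians.
Total weight W = 785; half = 392.5.
x-coordinate, sorted with cumulative weight:
  x=0 (Eastvale, w=90) cum 90
  x=5 (Hillcrest, w=200) cum 290
  x=6 (Northgate, w=120) cum 410  ← median
  x=9 (Midtown, w=175) cum 585
  x=19 (Westmoor, w=100) cum 685
  x=19 (Southcross, w=100) cum 785
⇒ x* = 6
y-coordinate, sorted with cumulative weight:
  y=0 (Southcross, w=100) cum 100
  y=5 (Hillcrest, w=200) cum 300
  y=9 (Eastvale, w=90) cum 390
  y=14 (Midtown, w=175) cum 565  ← median
  y=18 (Northgate, w=120) cum 685
  y=20 (Westmoor, w=100) cum 785
⇒ y* = 14

(6, 14)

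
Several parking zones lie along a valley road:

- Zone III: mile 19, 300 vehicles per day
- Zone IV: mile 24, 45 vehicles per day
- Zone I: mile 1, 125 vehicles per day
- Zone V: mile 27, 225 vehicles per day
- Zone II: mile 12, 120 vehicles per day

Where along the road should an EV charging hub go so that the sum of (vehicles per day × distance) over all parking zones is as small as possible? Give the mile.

For a sum of weighted absolute distances on a line, the optimum is the weighted median (not the mean). Total weight W = 815; half-weight = 407.5.
Sort by position and accumulate weight:
  mile 1 (Zone I, w=125) → cum 125
  mile 12 (Zone II, w=120) → cum 245
  mile 19 (Zone III, w=300) → cum 545  ≥ 407.5 → median here
  mile 24 (Zone IV, w=45) → cum 590
  mile 27 (Zone V, w=225) → cum 815
Optimal location: mile 19.

x = 19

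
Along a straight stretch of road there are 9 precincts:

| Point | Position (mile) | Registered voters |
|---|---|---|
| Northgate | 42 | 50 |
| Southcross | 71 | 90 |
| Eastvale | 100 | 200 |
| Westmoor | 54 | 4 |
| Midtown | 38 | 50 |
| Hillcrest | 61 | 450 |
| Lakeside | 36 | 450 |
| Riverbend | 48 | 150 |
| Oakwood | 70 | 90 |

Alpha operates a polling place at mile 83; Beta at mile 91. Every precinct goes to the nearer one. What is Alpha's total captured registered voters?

The indifferent point is the midpoint (83+91)/2 = 87; precincts left of it (closer to Alpha at 83) go to Alpha, those right go to Beta.
  Lakeside at 36 (w=450) → Alpha
  Midtown at 38 (w=50) → Alpha
  Northgate at 42 (w=50) → Alpha
  Riverbend at 48 (w=150) → Alpha
  Westmoor at 54 (w=4) → Alpha
  Hillcrest at 61 (w=450) → Alpha
  Oakwood at 70 (w=90) → Alpha
  Southcross at 71 (w=90) → Alpha
  Eastvale at 100 (w=200) → Beta
Alpha captures 1334; Beta captures 200.

1334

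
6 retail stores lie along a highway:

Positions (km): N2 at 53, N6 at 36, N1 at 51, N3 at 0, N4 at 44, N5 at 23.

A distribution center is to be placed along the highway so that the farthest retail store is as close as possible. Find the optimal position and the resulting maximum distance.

location 26.5, max distance 26.5

The 1-center on a line is the midpoint of the two extreme points: leftmost at 0, rightmost at 53.
Optimal location = (0 + 53)/2 = 26.5; maximum distance = (53 − 0)/2 = 26.5.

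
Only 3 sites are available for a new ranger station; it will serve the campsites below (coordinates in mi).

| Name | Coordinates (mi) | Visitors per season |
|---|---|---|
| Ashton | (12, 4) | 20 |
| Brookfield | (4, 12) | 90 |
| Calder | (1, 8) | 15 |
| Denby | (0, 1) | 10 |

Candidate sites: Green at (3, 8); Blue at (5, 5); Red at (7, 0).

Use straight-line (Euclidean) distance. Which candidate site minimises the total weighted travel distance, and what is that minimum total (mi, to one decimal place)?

Total weighted distance at each candidate:
  Green (3, 8): total = 674.2
  Blue (5, 5): total = 916.8
  Red (7, 0): total = 1462.0
Minimum is at Green with total 674.2 mi.

Green, total 674.2 mi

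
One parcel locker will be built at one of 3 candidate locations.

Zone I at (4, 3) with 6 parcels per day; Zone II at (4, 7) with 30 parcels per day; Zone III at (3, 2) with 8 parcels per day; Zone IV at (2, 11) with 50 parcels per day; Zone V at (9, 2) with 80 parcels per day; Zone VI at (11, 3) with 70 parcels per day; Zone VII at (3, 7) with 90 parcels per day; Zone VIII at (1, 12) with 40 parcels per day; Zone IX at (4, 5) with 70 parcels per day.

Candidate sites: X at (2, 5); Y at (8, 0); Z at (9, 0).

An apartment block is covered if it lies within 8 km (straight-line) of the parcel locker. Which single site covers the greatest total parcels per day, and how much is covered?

X, covering 374

Coverage radius r = 8 km; a point is covered iff (Δx)²+(Δy)² ≤ 8² = 64.
  X (2, 5): covers {Zone I, Zone II, Zone III, Zone IV, Zone V, Zone VII, Zone VIII, Zone IX} → 374
  Y (8, 0): covers {Zone I, Zone III, Zone V, Zone VI, Zone IX} → 234
  Z (9, 0): covers {Zone I, Zone III, Zone V, Zone VI, Zone IX} → 234
Maximum coverage at X: 374 parcels per day.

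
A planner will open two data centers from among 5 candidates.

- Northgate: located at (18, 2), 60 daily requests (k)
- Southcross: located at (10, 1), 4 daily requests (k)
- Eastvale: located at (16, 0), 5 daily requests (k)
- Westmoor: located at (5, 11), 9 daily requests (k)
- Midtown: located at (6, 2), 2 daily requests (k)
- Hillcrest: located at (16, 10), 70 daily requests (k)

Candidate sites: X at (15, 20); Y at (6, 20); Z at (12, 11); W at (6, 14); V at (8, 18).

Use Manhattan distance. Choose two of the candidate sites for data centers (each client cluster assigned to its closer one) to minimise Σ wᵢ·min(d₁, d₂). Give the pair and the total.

{Z, W}, total 1433

Evaluate every pair (each demand assigned to the nearer of the two):
  {Z, W}: total = 1433
  {X, Z}: total = 1466
  {Y, Z}: total = 1466
  {Z, V}: total = 1466
  {X, W}: total = 2263
  {X, V}: total = 2337
  {X, Y}: total = 2353
  {Y, W}: total = 2668
  {W, V}: total = 2668
  {Y, V}: total = 3012
Best pair: {Z, W} with total 1433.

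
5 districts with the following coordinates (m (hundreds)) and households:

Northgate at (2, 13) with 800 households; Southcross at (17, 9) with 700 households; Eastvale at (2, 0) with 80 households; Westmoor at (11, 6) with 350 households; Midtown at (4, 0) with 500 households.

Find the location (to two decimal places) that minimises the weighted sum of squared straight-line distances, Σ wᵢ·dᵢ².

(8.03, 7.74)

The minimiser of Σwᵢ‖p−pᵢ‖² is the weighted centroid p* = (Σwᵢpᵢ)/(Σwᵢ).
Σwᵢ = 2430.
Σwᵢxᵢ = 800·2 + 700·17 + 80·2 + 350·11 + 500·4 = 19510.
Σwᵢyᵢ = 800·13 + 700·9 + 80·0 + 350·6 + 500·0 = 18800.
x* = 19510/2430 = 8.03, y* = 18800/2430 = 7.74.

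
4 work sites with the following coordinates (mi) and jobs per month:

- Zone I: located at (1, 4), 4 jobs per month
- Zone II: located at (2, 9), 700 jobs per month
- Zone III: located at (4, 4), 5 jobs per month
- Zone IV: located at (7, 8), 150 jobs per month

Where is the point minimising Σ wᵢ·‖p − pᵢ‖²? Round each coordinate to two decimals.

(2.88, 8.77)

The minimiser of Σwᵢ‖p−pᵢ‖² is the weighted centroid p* = (Σwᵢpᵢ)/(Σwᵢ).
Σwᵢ = 859.
Σwᵢxᵢ = 4·1 + 700·2 + 5·4 + 150·7 = 2474.
Σwᵢyᵢ = 4·4 + 700·9 + 5·4 + 150·8 = 7536.
x* = 2474/859 = 2.88, y* = 7536/859 = 8.77.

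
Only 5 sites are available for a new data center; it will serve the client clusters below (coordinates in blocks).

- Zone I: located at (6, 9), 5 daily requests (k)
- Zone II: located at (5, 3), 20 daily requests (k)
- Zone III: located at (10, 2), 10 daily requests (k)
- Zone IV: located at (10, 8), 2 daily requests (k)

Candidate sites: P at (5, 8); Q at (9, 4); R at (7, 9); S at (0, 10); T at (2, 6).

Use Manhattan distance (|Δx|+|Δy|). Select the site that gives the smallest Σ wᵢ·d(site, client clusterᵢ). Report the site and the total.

Q, total 180 blocks

Total weighted distance at each candidate:
  P (5, 8): total = 230
  Q (9, 4): total = 180
  R (7, 9): total = 273
  S (0, 10): total = 479
  T (2, 6): total = 295
Minimum is at Q with total 180 blocks.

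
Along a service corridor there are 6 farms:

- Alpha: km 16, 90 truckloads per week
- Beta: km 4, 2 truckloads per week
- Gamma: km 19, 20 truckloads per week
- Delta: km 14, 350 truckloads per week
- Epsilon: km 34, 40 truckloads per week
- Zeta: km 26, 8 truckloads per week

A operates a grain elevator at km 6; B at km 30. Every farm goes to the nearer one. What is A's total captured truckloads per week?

442

The indifferent point is the midpoint (6+30)/2 = 18; farms left of it (closer to A at 6) go to A, those right go to B.
  Beta at 4 (w=2) → A
  Delta at 14 (w=350) → A
  Alpha at 16 (w=90) → A
  Gamma at 19 (w=20) → B
  Zeta at 26 (w=8) → B
  Epsilon at 34 (w=40) → B
A captures 442; B captures 68.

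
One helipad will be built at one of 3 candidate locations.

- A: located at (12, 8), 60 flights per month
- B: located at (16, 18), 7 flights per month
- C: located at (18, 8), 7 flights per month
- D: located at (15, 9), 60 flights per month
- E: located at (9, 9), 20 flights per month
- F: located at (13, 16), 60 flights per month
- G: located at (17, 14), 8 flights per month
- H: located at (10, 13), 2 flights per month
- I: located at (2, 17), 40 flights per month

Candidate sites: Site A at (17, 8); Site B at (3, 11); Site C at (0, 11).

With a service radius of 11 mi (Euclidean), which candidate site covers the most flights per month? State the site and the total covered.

Site A, covering 224

Coverage radius r = 11 mi; a point is covered iff (Δx)²+(Δy)² ≤ 11² = 121.
  Site A (17, 8): covers {A, B, C, D, E, F, G, H} → 224
  Site B (3, 11): covers {A, E, H, I} → 122
  Site C (0, 11): covers {E, H, I} → 62
Maximum coverage at Site A: 224 flights per month.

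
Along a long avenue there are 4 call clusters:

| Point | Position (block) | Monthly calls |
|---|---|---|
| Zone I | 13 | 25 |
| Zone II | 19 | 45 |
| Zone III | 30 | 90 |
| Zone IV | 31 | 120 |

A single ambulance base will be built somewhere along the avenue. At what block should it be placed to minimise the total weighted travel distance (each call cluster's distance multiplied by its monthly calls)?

For a sum of weighted absolute distances on a line, the optimum is the weighted median (not the mean). Total weight W = 280; half-weight = 140.
Sort by position and accumulate weight:
  block 13 (Zone I, w=25) → cum 25
  block 19 (Zone II, w=45) → cum 70
  block 30 (Zone III, w=90) → cum 160  ≥ 140 → median here
  block 31 (Zone IV, w=120) → cum 280
Optimal location: block 30.

x = 30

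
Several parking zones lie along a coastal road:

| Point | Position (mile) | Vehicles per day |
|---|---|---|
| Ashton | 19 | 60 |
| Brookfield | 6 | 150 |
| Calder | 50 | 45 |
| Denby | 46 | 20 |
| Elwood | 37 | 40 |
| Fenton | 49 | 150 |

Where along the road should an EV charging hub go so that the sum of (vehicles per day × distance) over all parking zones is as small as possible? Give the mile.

For a sum of weighted absolute distances on a line, the optimum is the weighted median (not the mean). Total weight W = 465; half-weight = 232.5.
Sort by position and accumulate weight:
  mile 6 (Brookfield, w=150) → cum 150
  mile 19 (Ashton, w=60) → cum 210
  mile 37 (Elwood, w=40) → cum 250  ≥ 232.5 → median here
  mile 46 (Denby, w=20) → cum 270
  mile 49 (Fenton, w=150) → cum 420
  mile 50 (Calder, w=45) → cum 465
Optimal location: mile 37.

x = 37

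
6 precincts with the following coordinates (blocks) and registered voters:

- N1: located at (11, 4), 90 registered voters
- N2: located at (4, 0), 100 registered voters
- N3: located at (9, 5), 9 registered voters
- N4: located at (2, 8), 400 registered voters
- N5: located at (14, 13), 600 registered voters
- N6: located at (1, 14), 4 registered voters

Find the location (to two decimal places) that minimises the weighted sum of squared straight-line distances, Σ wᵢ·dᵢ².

The minimiser of Σwᵢ‖p−pᵢ‖² is the weighted centroid p* = (Σwᵢpᵢ)/(Σwᵢ).
Σwᵢ = 1203.
Σwᵢxᵢ = 90·11 + 100·4 + 9·9 + 400·2 + 600·14 + 4·1 = 10675.
Σwᵢyᵢ = 90·4 + 100·0 + 9·5 + 400·8 + 600·13 + 4·14 = 11461.
x* = 10675/1203 = 8.87, y* = 11461/1203 = 9.53.

(8.87, 9.53)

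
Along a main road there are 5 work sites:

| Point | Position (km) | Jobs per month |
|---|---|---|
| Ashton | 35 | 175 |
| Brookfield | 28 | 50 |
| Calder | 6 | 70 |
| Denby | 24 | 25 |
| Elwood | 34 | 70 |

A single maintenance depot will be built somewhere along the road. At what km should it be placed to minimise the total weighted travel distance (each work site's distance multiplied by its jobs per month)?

For a sum of weighted absolute distances on a line, the optimum is the weighted median (not the mean). Total weight W = 390; half-weight = 195.
Sort by position and accumulate weight:
  km 6 (Calder, w=70) → cum 70
  km 24 (Denby, w=25) → cum 95
  km 28 (Brookfield, w=50) → cum 145
  km 34 (Elwood, w=70) → cum 215  ≥ 195 → median here
  km 35 (Ashton, w=175) → cum 390
Optimal location: km 34.

x = 34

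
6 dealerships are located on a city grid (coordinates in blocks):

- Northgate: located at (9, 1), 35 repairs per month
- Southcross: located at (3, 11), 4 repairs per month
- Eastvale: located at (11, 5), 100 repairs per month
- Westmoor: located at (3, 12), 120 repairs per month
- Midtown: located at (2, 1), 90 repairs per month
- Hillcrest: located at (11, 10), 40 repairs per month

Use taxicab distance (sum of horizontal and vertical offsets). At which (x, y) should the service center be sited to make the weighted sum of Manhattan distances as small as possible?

(3, 5)

Manhattan distance separates: Σwᵢ(|x−xᵢ|+|y−yᵢ|) = Σwᵢ|x−xᵢ| + Σwᵢ|y−yᵢ|, so x and y are optimised independently as 1-D weighted medians.
Total weight W = 389; half = 194.5.
x-coordinate, sorted with cumulative weight:
  x=2 (Midtown, w=90) cum 90
  x=3 (Southcross, w=4) cum 94
  x=3 (Westmoor, w=120) cum 214  ← median
  x=9 (Northgate, w=35) cum 249
  x=11 (Eastvale, w=100) cum 349
  x=11 (Hillcrest, w=40) cum 389
⇒ x* = 3
y-coordinate, sorted with cumulative weight:
  y=1 (Northgate, w=35) cum 35
  y=1 (Midtown, w=90) cum 125
  y=5 (Eastvale, w=100) cum 225  ← median
  y=10 (Hillcrest, w=40) cum 265
  y=11 (Southcross, w=4) cum 269
  y=12 (Westmoor, w=120) cum 389
⇒ y* = 5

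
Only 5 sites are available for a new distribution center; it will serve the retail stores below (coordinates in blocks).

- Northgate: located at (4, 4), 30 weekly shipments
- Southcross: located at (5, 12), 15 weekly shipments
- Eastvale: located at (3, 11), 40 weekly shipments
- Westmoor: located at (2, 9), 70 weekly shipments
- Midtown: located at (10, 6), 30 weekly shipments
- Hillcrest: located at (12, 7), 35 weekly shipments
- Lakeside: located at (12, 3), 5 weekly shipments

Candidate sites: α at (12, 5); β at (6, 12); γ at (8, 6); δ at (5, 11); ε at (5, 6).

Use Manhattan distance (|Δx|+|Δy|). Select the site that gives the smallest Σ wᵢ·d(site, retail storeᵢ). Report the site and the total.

ε, total 1360 blocks

Total weighted distance at each candidate:
  α (12, 5): total = 2230
  β (6, 12): total = 1725
  γ (8, 6): total = 1615
  δ (5, 11): total = 1445
  ε (5, 6): total = 1360
Minimum is at ε with total 1360 blocks.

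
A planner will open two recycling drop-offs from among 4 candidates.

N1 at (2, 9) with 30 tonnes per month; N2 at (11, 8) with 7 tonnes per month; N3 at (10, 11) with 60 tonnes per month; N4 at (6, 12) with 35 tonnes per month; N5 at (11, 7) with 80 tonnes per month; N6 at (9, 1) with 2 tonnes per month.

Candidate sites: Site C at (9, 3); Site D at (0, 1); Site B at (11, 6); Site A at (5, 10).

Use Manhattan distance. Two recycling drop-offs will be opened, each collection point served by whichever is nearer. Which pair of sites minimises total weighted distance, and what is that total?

Evaluate every pair (each demand assigned to the nearer of the two):
  {Site B, Site A}: total = 693
  {Site C, Site A}: total = 1118
  {Site D, Site B}: total = 1153
  {Site C, Site B}: total = 1203
  {Site D, Site A}: total = 1379
  {Site C, Site D}: total = 1793
Best pair: {Site B, Site A} with total 693.

{Site B, Site A}, total 693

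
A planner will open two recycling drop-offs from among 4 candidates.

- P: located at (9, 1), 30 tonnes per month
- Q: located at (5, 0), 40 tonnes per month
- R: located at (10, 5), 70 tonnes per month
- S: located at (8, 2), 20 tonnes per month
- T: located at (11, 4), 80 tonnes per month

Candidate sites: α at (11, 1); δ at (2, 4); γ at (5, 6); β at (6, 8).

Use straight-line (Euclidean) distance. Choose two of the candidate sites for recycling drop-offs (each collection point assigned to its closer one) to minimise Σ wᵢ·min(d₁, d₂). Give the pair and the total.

Evaluate every pair (each demand assigned to the nearer of the two):
  {α, δ}: total = 851.9
  {α, γ}: total = 891.9
  {α, β}: total = 895.2
  {δ, γ}: total = 1355.0
  {γ, β}: total = 1388.1
  {δ, β}: total = 1417.2
Best pair: {α, δ} with total 851.9.

{α, δ}, total 851.9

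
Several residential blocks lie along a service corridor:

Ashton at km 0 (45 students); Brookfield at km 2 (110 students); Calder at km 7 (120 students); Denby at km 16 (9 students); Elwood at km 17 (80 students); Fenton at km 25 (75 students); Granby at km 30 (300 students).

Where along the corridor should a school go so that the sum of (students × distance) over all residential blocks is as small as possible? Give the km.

x = 25

For a sum of weighted absolute distances on a line, the optimum is the weighted median (not the mean). Total weight W = 739; half-weight = 369.5.
Sort by position and accumulate weight:
  km 0 (Ashton, w=45) → cum 45
  km 2 (Brookfield, w=110) → cum 155
  km 7 (Calder, w=120) → cum 275
  km 16 (Denby, w=9) → cum 284
  km 17 (Elwood, w=80) → cum 364
  km 25 (Fenton, w=75) → cum 439  ≥ 369.5 → median here
  km 30 (Granby, w=300) → cum 739
Optimal location: km 25.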